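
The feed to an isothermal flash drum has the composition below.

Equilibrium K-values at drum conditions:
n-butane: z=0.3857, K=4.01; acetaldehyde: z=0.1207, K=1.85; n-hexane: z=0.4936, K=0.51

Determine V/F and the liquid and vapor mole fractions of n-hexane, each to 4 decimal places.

V/F = 0.8060, x_n-hexane = 0.8158, y_n-hexane = 0.4161

Rachford–Rice: g(V/F) = Σ zᵢ(Kᵢ−1)/(1+V/F(Kᵢ−1)) = 0.
Check two-phase: ΣzᵢKᵢ = 2.0217 > 1 and Σzᵢ/Kᵢ = 1.1293 > 1, so g(0) = 1.0217 > 0 and g(1) = -0.1293 < 0.
Iterate (Newton) starting at V/F = 0.38:
  V/F = 0.3800: g = 0.32189, g' = -0.9891 → V/F = 0.7054
  V/F = 0.7054: g = 0.06621, g' = -0.6691 → V/F = 0.8044
  V/F = 0.8044: g = 0.00106, g' = -0.6522 → V/F = 0.8060
Converged at V/F = 0.8060.
Compositions from xᵢ = zᵢ/(1+V/F(Kᵢ−1)), yᵢ = Kᵢxᵢ:
  n-butane: x = 0.1126, y = 0.4514
  acetaldehyde: x = 0.0716, y = 0.1325
  n-hexane: x = 0.8158, y = 0.4161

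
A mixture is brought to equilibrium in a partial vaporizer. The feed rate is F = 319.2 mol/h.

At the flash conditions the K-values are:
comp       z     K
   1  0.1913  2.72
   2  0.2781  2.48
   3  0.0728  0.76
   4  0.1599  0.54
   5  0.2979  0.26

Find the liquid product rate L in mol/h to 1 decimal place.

Material balance + equilibrium reduce to Σ zᵢ(Kᵢ−1)/(1+V/F(Kᵢ−1)) = 0.
g(0) = ΣzᵢKᵢ − 1 = 0.4292 and g(1) = 1 − Σzᵢ/Kᵢ = -0.7201, so a root lies in (0, 1).
Iterate (Newton) starting at V/F = 0.5:
  V/F = 0.5000: g = -0.05185, g' = -0.8383 → V/F = 0.4381
  V/F = 0.4381: g = -0.00055, g' = -0.8237 → V/F = 0.4375
Converged at V/F = 0.4375.
Then V = V/F·F = 0.4375·319.2 = 139.6 mol/h and L = F − V = 179.6 mol/h.

L = 179.6 mol/h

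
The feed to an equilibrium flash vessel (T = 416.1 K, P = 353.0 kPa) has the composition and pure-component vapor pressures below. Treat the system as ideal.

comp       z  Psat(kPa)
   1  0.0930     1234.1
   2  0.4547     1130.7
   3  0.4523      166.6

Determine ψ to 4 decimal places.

Raoult's law: Kᵢ = Pᵢˢᵃᵗ/P = Pᵢˢᵃᵗ/353.0.
  K_1 = 1234.1/353.0 = 3.496034, K_2 = 1130.7/353.0 = 3.203116, K_3 = 166.6/353.0 = 0.471955
Newton iteration, ψ⁰ = 0.33:
  ψ = 0.3300: g = 0.41810, g' = -1.0991 → ψ = 0.7104
  ψ = 0.7104: g = 0.09203, g' = -0.7337 → ψ = 0.8358
  ψ = 0.8358: g = 0.00025, g' = -0.7383 → ψ = 0.8362
Converged at ψ = 0.8362.

ψ = 0.8362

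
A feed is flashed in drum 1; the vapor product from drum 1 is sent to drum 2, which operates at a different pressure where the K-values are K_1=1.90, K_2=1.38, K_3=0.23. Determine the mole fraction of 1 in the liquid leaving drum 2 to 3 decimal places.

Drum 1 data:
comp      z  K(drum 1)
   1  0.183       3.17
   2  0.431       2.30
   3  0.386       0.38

Drum 1:
Rachford–Rice: g(ψ₁) = Σ zᵢ(Kᵢ−1)/(1+ψ₁(Kᵢ−1)) = 0.
Feasibility: ΣzᵢKᵢ = 1.718, Σzᵢ/Kᵢ = 1.261 — both > 1, two phases present.
Iterate (Newton) starting at ψ₁ = 0.36:
  ψ₁ = 0.360: g = 0.2965, g' = -0.856 → ψ₁ = 0.707
  ψ₁ = 0.707: g = 0.0229, g' = -0.802 → ψ₁ = 0.735
Converged at ψ₁ = 0.735.
Drum-1 compositions:
  1: x = 0.071, y = 0.224
  2: x = 0.220, y = 0.507
  3: x = 0.709, y = 0.269
Drum-2 feed = drum-1 vapor: z₂ = (0.2236, 0.5070, 0.2694).
Drum 2:
Material balance + equilibrium reduce to Σ zᵢ(Kᵢ−1)/(1+ψ₂(Kᵢ−1)) = 0.
Feasibility: ΣzᵢKᵢ = 1.186, Σzᵢ/Kᵢ = 1.657 — both > 1, two phases present.
Newton–Raphson from ψ₂ = 0.5:
  ψ₂ = 0.500: g = -0.0367, g' = -0.560 → ψ₂ = 0.435
  ψ₂ = 0.435: g = -0.0018, g' = -0.508 → ψ₂ = 0.431
Converged at ψ₂ = 0.431.
  1: x = 0.161, y = 0.306
  2: x = 0.436, y = 0.601
  3: x = 0.403, y = 0.093

x_1 (drum 2) = 0.161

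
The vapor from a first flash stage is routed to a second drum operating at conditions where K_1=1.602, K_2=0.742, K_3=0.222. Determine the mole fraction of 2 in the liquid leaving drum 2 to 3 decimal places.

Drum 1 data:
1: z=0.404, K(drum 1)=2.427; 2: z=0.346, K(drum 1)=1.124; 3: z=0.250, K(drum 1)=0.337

x_2 (drum 2) = 0.379

Drum 1:
Newton iteration, ψ₁⁰ = 0.35:
  ψ₁ = 0.350: g = 0.2098, g' = -0.557 → ψ₁ = 0.727
  ψ₁ = 0.727: g = 0.0026, g' = -0.612 → ψ₁ = 0.731
Converged at ψ₁ = 0.731.
Drum-1 compositions:
  1: x = 0.198, y = 0.480
  2: x = 0.317, y = 0.357
  3: x = 0.485, y = 0.163
Drum-2 feed = drum-1 vapor: z₂ = (0.4800, 0.3566, 0.1634).
Drum 2:
Material balance + equilibrium reduce to Σ zᵢ(Kᵢ−1)/(1+ψ₂(Kᵢ−1)) = 0.
Feasibility: ΣzᵢKᵢ = 1.070, Σzᵢ/Kᵢ = 1.516 — both > 1, two phases present.
Iterate (Newton) starting at ψ₂ = 0.62:
  ψ₂ = 0.620: g = -0.1448, g' = -0.495 → ψ₂ = 0.328
  ψ₂ = 0.328: g = -0.0298, g' = -0.328 → ψ₂ = 0.237
  ψ₂ = 0.237: g = -0.0009, g' = -0.309 → ψ₂ = 0.234
Converged at ψ₂ = 0.234.
  1: x = 0.421, y = 0.674
  2: x = 0.379, y = 0.282
  3: x = 0.200, y = 0.044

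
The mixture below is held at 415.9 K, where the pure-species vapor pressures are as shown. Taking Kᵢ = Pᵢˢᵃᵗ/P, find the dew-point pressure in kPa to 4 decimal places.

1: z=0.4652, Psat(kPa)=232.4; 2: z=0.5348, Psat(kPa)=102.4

Pdew = 138.4202 kPa

At the dew point ψ → 1, so Σzᵢ/Kᵢ = 1 with Kᵢ = Pᵢˢᵃᵗ/P ⇒ 1/P = Σzᵢ/Pᵢˢᵃᵗ.
1/P = 0.4652/232.4 + 0.5348/102.4 = 0.0072244 ⇒ P = 138.4202 kPa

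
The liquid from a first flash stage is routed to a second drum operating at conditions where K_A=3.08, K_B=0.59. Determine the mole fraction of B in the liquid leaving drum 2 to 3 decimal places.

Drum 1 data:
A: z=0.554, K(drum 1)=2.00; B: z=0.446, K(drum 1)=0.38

Drum 1:
Let ψ₁ = V/F and solve Σ zᵢ(Kᵢ−1)/(1+ψ₁(Kᵢ−1)) = 0.
Feasibility: ΣzᵢKᵢ = 1.277, Σzᵢ/Kᵢ = 1.451 — both > 1, two phases present.
Binary case is linear: z₁(K₁−1)(1+ψ₁(K₂−1)) + z₂(K₂−1)(1+ψ₁(K₁−1)) = 0
⇒ ψ₁ = [z₁(K₁−1)+z₂(K₂−1)] / [−(K₁−1)(K₂−1)] = 0.2775/0.6200 = 0.448
Drum-1 compositions:
  A: x = 0.383, y = 0.765
  B: x = 0.617, y = 0.235
Drum-2 feed = drum-1 liquid: z₂ = (0.3827, 0.6173).
Drum 2:
Material balance + equilibrium reduce to Σ zᵢ(Kᵢ−1)/(1+ψ₂(Kᵢ−1)) = 0.
Feasibility: ΣzᵢKᵢ = 1.543, Σzᵢ/Kᵢ = 1.171 — both > 1, two phases present.
Iterate (Newton) starting at ψ₂ = 0.5:
  ψ₂ = 0.500: g = 0.0719, g' = -0.562 → ψ₂ = 0.628
  ψ₂ = 0.628: g = 0.0044, g' = -0.500 → ψ₂ = 0.637
Converged at ψ₂ = 0.637.
  A: x = 0.165, y = 0.507
  B: x = 0.835, y = 0.493

x_B (drum 2) = 0.835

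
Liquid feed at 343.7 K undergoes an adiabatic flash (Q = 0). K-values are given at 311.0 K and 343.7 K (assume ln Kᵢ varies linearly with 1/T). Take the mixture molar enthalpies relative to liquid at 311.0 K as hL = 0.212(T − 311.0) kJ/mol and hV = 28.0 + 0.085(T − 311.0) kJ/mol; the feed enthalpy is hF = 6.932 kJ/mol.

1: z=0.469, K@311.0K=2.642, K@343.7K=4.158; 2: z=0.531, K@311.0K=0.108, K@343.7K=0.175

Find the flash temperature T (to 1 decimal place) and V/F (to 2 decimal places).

Adiabatic flash: solve Rachford–Rice at each trial T, then check hF = ψ·hV(T) + (1−ψ)·hL(T).
  T = 311.0 K: K = (2.642, 0.108), RR gives ψ = 0.202, H_out = 5.667 kJ/mol
  T = 343.7 K: K = (4.158, 0.175), RR gives ψ = 0.400, H_out = 16.479 kJ/mol
  T = 327.4 K: K = (3.354, 0.139), RR gives ψ = 0.319, H_out = 11.753 kJ/mol
  T = 319.2 K: K = (2.986, 0.123), RR gives ψ = 0.267, H_out = 8.948 kJ/mol
  T = 315.1 K: K = (2.811, 0.115), RR gives ψ = 0.237, H_out = 7.381 kJ/mol
  T = 313.1 K: K = (2.728, 0.112), RR gives ψ = 0.221, H_out = 6.565 kJ/mol
Linear interpolation between T = 313.1 (H_out = 6.565) and T = 315.1 (H_out = 7.381) on hF = 6.932 gives T ≈ 314.0 K, at which ψ = 0.23.

T = 314.0 K, V/F = 0.23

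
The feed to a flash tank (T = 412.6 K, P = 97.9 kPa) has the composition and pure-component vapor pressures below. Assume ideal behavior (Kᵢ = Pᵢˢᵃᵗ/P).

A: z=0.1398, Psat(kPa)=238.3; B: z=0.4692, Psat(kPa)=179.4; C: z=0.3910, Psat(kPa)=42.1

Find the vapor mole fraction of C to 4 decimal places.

Raoult's law: Kᵢ = Pᵢˢᵃᵗ/P = Pᵢˢᵃᵗ/97.9.
  K_A = 238.3/97.9 = 2.434116, K_B = 179.4/97.9 = 1.832482, K_C = 42.1/97.9 = 0.430031
Rachford–Rice: g(V/F) = Σ zᵢ(Kᵢ−1)/(1+V/F(Kᵢ−1)) = 0.
g(0) = ΣzᵢKᵢ − 1 = 0.3682 and g(1) = 1 − Σzᵢ/Kᵢ = -0.2227, so a root lies in (0, 1).
Iterate (Newton) starting at V/F = 0.5:
  V/F = 0.5000: g = 0.08088, g' = -0.5081 → V/F = 0.6592
  V/F = 0.6592: g = -0.00172, g' = -0.5375 → V/F = 0.6560
Converged at V/F = 0.6560.
Compositions from xᵢ = zᵢ/(1+V/F(Kᵢ−1)), yᵢ = Kᵢxᵢ:
  A: x = 0.0720, y = 0.1753
  B: x = 0.3035, y = 0.5561
  C: x = 0.6245, y = 0.2686

y_C = 0.2686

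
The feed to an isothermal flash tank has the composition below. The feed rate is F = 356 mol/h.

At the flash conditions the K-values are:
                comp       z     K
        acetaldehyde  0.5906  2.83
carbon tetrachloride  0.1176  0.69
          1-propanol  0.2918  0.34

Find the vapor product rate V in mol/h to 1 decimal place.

Newton–Raphson from ψ = 0.5:
  ψ = 0.5000: g = 0.23380, g' = -0.8383 → ψ = 0.7789
  ψ = 0.7789: g = 0.00124, g' = -0.8942 → ψ = 0.7803
Converged at ψ = 0.7803.
Then V = ψ·F = 0.7803·356 = 277.8 mol/h and L = F − V = 78.2 mol/h.

V = 277.8 mol/h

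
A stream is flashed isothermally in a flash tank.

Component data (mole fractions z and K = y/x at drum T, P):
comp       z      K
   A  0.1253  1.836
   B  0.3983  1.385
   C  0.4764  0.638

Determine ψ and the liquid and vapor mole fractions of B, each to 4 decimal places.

ψ = 0.4545, x_B = 0.3390, y_B = 0.4695

Iterate (Newton) starting at ψ = 0.5:
  ψ = 0.5000: g = -0.00811, g' = -0.1781 → ψ = 0.4545
Converged at ψ = 0.4545.
Compositions from xᵢ = zᵢ/(1+ψ(Kᵢ−1)), yᵢ = Kᵢxᵢ:
  A: x = 0.0908, y = 0.1667
  B: x = 0.3390, y = 0.4695
  C: x = 0.5702, y = 0.3638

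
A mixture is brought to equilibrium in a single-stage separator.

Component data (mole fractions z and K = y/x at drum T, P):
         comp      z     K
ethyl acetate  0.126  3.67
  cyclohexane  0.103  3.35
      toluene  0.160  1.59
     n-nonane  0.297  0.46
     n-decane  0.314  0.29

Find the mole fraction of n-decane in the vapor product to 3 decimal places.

y_n-decane = 0.109

Let ψ = V/F and solve Σ zᵢ(Kᵢ−1)/(1+ψ(Kᵢ−1)) = 0.
g(0) = ΣzᵢKᵢ − 1 = 0.290 and g(1) = 1 − Σzᵢ/Kᵢ = -0.894, so a root lies in (0, 1).
Iterate (Newton) starting at ψ = 0.5:
  ψ = 0.500: g = -0.2371, g' = -0.861 → ψ = 0.225
  ψ = 0.225: g = 0.0042, g' = -0.974 → ψ = 0.229
Converged at ψ = 0.229.
Compositions from xᵢ = zᵢ/(1+ψ(Kᵢ−1)), yᵢ = Kᵢxᵢ:
  ethyl acetate: x = 0.078, y = 0.287
  cyclohexane: x = 0.067, y = 0.224
  toluene: x = 0.141, y = 0.224
  n-nonane: x = 0.339, y = 0.156
  n-decane: x = 0.375, y = 0.109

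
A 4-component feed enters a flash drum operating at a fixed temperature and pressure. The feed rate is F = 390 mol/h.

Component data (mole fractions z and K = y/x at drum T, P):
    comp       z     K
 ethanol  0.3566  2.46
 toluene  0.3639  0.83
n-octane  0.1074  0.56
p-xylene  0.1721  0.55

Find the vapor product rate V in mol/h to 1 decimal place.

Material balance + equilibrium reduce to Σ zᵢ(Kᵢ−1)/(1+ψ(Kᵢ−1)) = 0.
Feasibility: ΣzᵢKᵢ = 1.3341, Σzᵢ/Kᵢ = 1.0881 — both > 1, two phases present.
Newton–Raphson from ψ = 0.5:
  ψ = 0.5000: g = 0.07282, g' = -0.3587 → ψ = 0.7030
  ψ = 0.7030: g = 0.00497, g' = -0.3168 → ψ = 0.7187
Converged at ψ = 0.7187.
Then V = ψ·F = 0.7187·390 = 280.3 mol/h and L = F − V = 109.7 mol/h.

V = 280.3 mol/h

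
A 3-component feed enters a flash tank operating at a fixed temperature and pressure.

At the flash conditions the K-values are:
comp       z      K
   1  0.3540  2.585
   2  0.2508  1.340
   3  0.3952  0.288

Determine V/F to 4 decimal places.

Material balance + equilibrium reduce to Σ zᵢ(Kᵢ−1)/(1+V/F(Kᵢ−1)) = 0.
Check two-phase: ΣzᵢKᵢ = 1.3650 > 1 and Σzᵢ/Kᵢ = 1.6963 > 1, so g(0) = 0.3650 > 0 and g(1) = -0.6963 < 0.
Newton–Raphson from V/F = 0.44:
  V/F = 0.4400: g = -0.00501, g' = -0.7554 → V/F = 0.4334
Converged at V/F = 0.4334.

V/F = 0.4334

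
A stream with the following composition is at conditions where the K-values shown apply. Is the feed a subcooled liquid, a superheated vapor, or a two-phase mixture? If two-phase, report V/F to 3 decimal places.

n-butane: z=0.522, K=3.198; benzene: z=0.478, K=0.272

ΣzᵢKᵢ = 1.799; Σzᵢ/Kᵢ = 1.921.
Both exceed 1, so a two-phase solution exists.
Rachford–Rice: g(ψ) = Σ zᵢ(Kᵢ−1)/(1+ψ(Kᵢ−1)) = 0.
Newton–Raphson from ψ = 0.67:
  ψ = 0.670: g = -0.2153, g' = -1.378 → ψ = 0.514
  ψ = 0.514: g = -0.0170, g' = -1.203 → ψ = 0.500
Converged at ψ = 0.500.

two-phase, V/F = 0.500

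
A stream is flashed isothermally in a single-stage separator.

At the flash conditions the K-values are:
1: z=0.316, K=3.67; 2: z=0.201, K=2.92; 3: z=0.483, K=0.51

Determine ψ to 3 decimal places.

Let ψ = V/F and solve Σ zᵢ(Kᵢ−1)/(1+ψ(Kᵢ−1)) = 0.
Check two-phase: ΣzᵢKᵢ = 1.993 > 1 and Σzᵢ/Kᵢ = 1.102 > 1, so g(0) = 0.993 > 0 and g(1) = -0.102 < 0.
Iterate (Newton) starting at ψ = 0.5:
  ψ = 0.500: g = 0.2448, g' = -0.810 → ψ = 0.802
  ψ = 0.802: g = 0.0304, g' = -0.658 → ψ = 0.849
Converged at ψ = 0.849.

ψ = 0.849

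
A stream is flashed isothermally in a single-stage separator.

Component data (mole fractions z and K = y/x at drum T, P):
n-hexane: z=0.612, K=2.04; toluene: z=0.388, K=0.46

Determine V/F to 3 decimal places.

Rachford–Rice: g(V/F) = Σ zᵢ(Kᵢ−1)/(1+V/F(Kᵢ−1)) = 0.
Feasibility: ΣzᵢKᵢ = 1.427, Σzᵢ/Kᵢ = 1.143 — both > 1, two phases present.
Binary case is linear: z₁(K₁−1)(1+V/F(K₂−1)) + z₂(K₂−1)(1+V/F(K₁−1)) = 0
⇒ V/F = [z₁(K₁−1)+z₂(K₂−1)] / [−(K₁−1)(K₂−1)] = 0.4270/0.5616 = 0.760

V/F = 0.760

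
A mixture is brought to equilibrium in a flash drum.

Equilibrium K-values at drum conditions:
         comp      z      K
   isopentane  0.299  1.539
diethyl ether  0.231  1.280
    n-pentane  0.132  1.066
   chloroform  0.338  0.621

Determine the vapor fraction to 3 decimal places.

ψ = 0.734

Material balance + equilibrium reduce to Σ zᵢ(Kᵢ−1)/(1+ψ(Kᵢ−1)) = 0.
g(0) = ΣzᵢKᵢ − 1 = 0.106 and g(1) = 1 − Σzᵢ/Kᵢ = -0.043, so a root lies in (0, 1).
Newton iteration, ψ⁰ = 0.5:
  ψ = 0.500: g = 0.0341, g' = -0.142 → ψ = 0.739
  ψ = 0.739: g = -0.0009, g' = -0.151 → ψ = 0.734
Converged at ψ = 0.734.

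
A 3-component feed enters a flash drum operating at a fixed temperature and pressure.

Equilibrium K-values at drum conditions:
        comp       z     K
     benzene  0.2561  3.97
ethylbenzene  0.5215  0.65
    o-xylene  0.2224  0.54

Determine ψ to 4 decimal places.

Material balance + equilibrium reduce to Σ zᵢ(Kᵢ−1)/(1+ψ(Kᵢ−1)) = 0.
Feasibility: ΣzᵢKᵢ = 1.4758, Σzᵢ/Kᵢ = 1.2787 — both > 1, two phases present.
Newton iteration, ψ⁰ = 0.5:
  ψ = 0.5000: g = -0.04802, g' = -0.5391 → ψ = 0.4109
  ψ = 0.4109: g = 0.00322, g' = -0.6169 → ψ = 0.4161
  ψ = 0.4161: g = 0.00001, g' = -0.6114 → ψ = 0.4162
Converged at ψ = 0.4162.

ψ = 0.4162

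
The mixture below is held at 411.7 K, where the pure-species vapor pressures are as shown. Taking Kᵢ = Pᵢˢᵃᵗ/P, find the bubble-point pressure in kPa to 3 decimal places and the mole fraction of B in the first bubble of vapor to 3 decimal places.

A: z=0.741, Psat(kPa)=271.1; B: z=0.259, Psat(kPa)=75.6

Pbub = 220.466 kPa, y_B = 0.089

At the bubble point ψ → 0, so ΣzᵢKᵢ = 1 with Kᵢ = Pᵢˢᵃᵗ/P ⇒ P = ΣzᵢPᵢˢᵃᵗ.
P = 0.741·271.1 + 0.259·75.6 = 220.466 kPa
yᵢ = zᵢPᵢˢᵃᵗ/P ⇒ y_B = 0.259·75.6/220.466 = 0.089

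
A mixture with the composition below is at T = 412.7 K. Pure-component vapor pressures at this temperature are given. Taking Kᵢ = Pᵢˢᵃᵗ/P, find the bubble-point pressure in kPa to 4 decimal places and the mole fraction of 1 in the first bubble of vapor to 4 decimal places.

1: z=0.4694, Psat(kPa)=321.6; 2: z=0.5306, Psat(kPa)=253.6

At the bubble point ψ → 0, so ΣzᵢKᵢ = 1 with Kᵢ = Pᵢˢᵃᵗ/P ⇒ P = ΣzᵢPᵢˢᵃᵗ.
P = 0.4694·321.6 + 0.5306·253.6 = 285.5192 kPa
yᵢ = zᵢPᵢˢᵃᵗ/P ⇒ y_1 = 0.4694·321.6/285.5192 = 0.5287

Pbub = 285.5192 kPa, y_1 = 0.5287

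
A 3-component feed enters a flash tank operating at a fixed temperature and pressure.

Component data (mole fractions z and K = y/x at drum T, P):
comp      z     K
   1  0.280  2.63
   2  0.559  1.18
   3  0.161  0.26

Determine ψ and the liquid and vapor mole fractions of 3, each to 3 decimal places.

Newton iteration, ψ⁰ = 0.5:
  ψ = 0.500: g = 0.1547, g' = -0.463 → ψ = 0.834
  ψ = 0.834: g = -0.0302, g' = -0.749 → ψ = 0.794
  ψ = 0.794: g = -0.0016, g' = -0.673 → ψ = 0.791
Converged at ψ = 0.791.
Compositions from xᵢ = zᵢ/(1+ψ(Kᵢ−1)), yᵢ = Kᵢxᵢ:
  1: x = 0.122, y = 0.322
  2: x = 0.489, y = 0.577
  3: x = 0.388, y = 0.101

ψ = 0.791, x_3 = 0.388, y_3 = 0.101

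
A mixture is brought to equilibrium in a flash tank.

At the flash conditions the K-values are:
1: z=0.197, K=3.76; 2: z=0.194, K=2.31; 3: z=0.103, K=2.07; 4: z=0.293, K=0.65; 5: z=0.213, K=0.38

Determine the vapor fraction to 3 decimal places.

ψ = 0.719

Let ψ = V/F and solve Σ zᵢ(Kᵢ−1)/(1+ψ(Kᵢ−1)) = 0.
g(0) = ΣzᵢKᵢ − 1 = 0.673 and g(1) = 1 − Σzᵢ/Kᵢ = -0.197, so a root lies in (0, 1).
Iterate (Newton) starting at ψ = 0.55:
  ψ = 0.550: g = 0.1056, g' = -0.639 → ψ = 0.715
  ψ = 0.715: g = 0.0024, g' = -0.624 → ψ = 0.719
Converged at ψ = 0.719.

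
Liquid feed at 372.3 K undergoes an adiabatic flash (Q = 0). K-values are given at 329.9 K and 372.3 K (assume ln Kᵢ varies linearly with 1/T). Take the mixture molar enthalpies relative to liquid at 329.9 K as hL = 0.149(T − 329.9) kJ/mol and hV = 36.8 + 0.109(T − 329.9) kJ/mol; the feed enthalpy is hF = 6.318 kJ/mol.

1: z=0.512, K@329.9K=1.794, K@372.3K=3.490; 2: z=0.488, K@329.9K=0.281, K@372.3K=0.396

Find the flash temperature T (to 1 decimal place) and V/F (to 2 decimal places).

T = 332.5 K, V/F = 0.16

Adiabatic flash: solve Rachford–Rice at each trial T, then check hF = ψ·hV(T) + (1−ψ)·hL(T).
  T = 329.9 K: K = (1.794, 0.281), RR gives ψ = 0.097, H_out = 3.588 kJ/mol
  T = 372.3 K: K = (3.490, 0.396), RR gives ψ = 0.652, H_out = 29.195 kJ/mol
  T = 351.1 K: K = (2.553, 0.337), RR gives ψ = 0.458, H_out = 19.628 kJ/mol
  T = 340.5 K: K = (2.152, 0.309), RR gives ψ = 0.317, H_out = 13.107 kJ/mol
  T = 335.2 K: K = (1.968, 0.295), RR gives ψ = 0.222, H_out = 8.898 kJ/mol
  T = 332.5 K: K = (1.878, 0.288), RR gives ψ = 0.163, H_out = 6.365 kJ/mol
  T = 331.2 K: K = (1.836, 0.284), RR gives ψ = 0.131, H_out = 5.023 kJ/mol
Linear interpolation between T = 331.2 (H_out = 5.023) and T = 332.5 (H_out = 6.365) on hF = 6.318 gives T ≈ 332.5 K, at which ψ = 0.16.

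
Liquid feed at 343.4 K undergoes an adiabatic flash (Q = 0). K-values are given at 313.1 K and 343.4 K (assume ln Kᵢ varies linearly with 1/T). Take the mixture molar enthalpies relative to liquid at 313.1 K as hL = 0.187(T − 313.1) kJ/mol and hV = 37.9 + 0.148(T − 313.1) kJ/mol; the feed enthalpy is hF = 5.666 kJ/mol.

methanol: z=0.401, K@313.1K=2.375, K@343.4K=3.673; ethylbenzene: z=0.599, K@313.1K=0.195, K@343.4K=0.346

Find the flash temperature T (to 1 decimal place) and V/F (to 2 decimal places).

T = 317.9 K, V/F = 0.13

Adiabatic flash: solve Rachford–Rice at each trial T, then check hF = ψ·hV(T) + (1−ψ)·hL(T).
  T = 313.1 K: K = (2.375, 0.195), RR gives ψ = 0.063, H_out = 2.369 kJ/mol
  T = 343.4 K: K = (3.673, 0.346), RR gives ψ = 0.389, H_out = 19.952 kJ/mol
  T = 328.2 K: K = (2.981, 0.263), RR gives ψ = 0.242, H_out = 11.843 kJ/mol
  T = 320.6 K: K = (2.666, 0.227), RR gives ψ = 0.159, H_out = 7.391 kJ/mol
  T = 316.9 K: K = (2.520, 0.211), RR gives ψ = 0.114, H_out = 5.015 kJ/mol
  T = 318.8 K: K = (2.594, 0.219), RR gives ψ = 0.138, H_out = 6.257 kJ/mol
Linear interpolation between T = 316.9 (H_out = 5.015) and T = 318.8 (H_out = 6.257) on hF = 5.666 gives T ≈ 317.9 K, at which ψ = 0.13.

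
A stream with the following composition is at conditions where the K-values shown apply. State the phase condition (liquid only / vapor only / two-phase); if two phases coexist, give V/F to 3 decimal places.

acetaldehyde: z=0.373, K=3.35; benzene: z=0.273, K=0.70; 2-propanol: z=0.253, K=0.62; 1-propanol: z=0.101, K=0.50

two-phase, V/F = 0.742

ΣzᵢKᵢ = 1.648; Σzᵢ/Kᵢ = 1.111.
Both exceed 1, so a two-phase solution exists.
Rachford–Rice: g(ψ) = Σ zᵢ(Kᵢ−1)/(1+ψ(Kᵢ−1)) = 0.
Newton iteration, ψ⁰ = 0.6:
  ψ = 0.600: g = 0.0672, g' = -0.504 → ψ = 0.733
  ψ = 0.733: g = 0.0039, g' = -0.451 → ψ = 0.742
Converged at ψ = 0.742.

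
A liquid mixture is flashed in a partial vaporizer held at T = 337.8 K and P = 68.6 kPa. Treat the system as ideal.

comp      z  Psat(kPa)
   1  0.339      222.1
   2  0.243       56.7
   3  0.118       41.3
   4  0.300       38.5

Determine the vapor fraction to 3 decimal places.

Raoult's law: Kᵢ = Pᵢˢᵃᵗ/P = Pᵢˢᵃᵗ/68.6.
  K_1 = 222.1/68.6 = 3.23761, K_2 = 56.7/68.6 = 0.82653, K_3 = 41.3/68.6 = 0.60204, K_4 = 38.5/68.6 = 0.56122
Let ψ = V/F and solve Σ zᵢ(Kᵢ−1)/(1+ψ(Kᵢ−1)) = 0.
Feasibility: ΣzᵢKᵢ = 1.538, Σzᵢ/Kᵢ = 1.129 — both > 1, two phases present.
Iterate (Newton) starting at ψ = 0.5:
  ψ = 0.500: g = 0.0846, g' = -0.511 → ψ = 0.666
  ψ = 0.666: g = 0.0072, g' = -0.433 → ψ = 0.682
Converged at ψ = 0.682.

ψ = 0.682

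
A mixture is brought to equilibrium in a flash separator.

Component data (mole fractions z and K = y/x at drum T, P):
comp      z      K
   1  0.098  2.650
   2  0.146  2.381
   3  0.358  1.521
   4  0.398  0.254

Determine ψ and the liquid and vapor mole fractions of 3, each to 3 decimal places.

Iterate (Newton) starting at ψ = 0.63:
  ψ = 0.630: g = -0.2327, g' = -0.987 → ψ = 0.394
  ψ = 0.394: g = -0.0374, g' = -0.726 → ψ = 0.343
  ψ = 0.343: g = -0.0005, g' = -0.707 → ψ = 0.342
Converged at ψ = 0.342.
Compositions from xᵢ = zᵢ/(1+ψ(Kᵢ−1)), yᵢ = Kᵢxᵢ:
  1: x = 0.063, y = 0.166
  2: x = 0.099, y = 0.236
  3: x = 0.304, y = 0.462
  4: x = 0.534, y = 0.136

ψ = 0.342, x_3 = 0.304, y_3 = 0.462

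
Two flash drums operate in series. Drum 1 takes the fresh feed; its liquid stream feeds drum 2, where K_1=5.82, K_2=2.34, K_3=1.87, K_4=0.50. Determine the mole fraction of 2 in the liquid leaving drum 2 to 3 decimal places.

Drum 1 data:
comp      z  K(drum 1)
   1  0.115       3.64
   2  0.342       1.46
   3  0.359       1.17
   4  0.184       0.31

Drum 1:
Rachford–Rice: g(ψ₁) = Σ zᵢ(Kᵢ−1)/(1+ψ₁(Kᵢ−1)) = 0.
g(0) = ΣzᵢKᵢ − 1 = 0.395 and g(1) = 1 − Σzᵢ/Kᵢ = -0.166, so a root lies in (0, 1).
Newton–Raphson from ψ₁ = 0.5:
  ψ₁ = 0.500: g = 0.1212, g' = -0.410 → ψ₁ = 0.796
  ψ₁ = 0.796: g = -0.0147, g' = -0.561 → ψ₁ = 0.770
  ψ₁ = 0.770: g = -0.0004, g' = -0.533 → ψ₁ = 0.769
Converged at ψ₁ = 0.769.
Drum-1 compositions:
  1: x = 0.038, y = 0.138
  2: x = 0.253, y = 0.369
  3: x = 0.318, y = 0.371
  4: x = 0.392, y = 0.121
Drum-2 feed = drum-1 liquid: z₂ = (0.0380, 0.2526, 0.3175, 0.3919).
Drum 2:
Let ψ₂ = V/F and solve Σ zᵢ(Kᵢ−1)/(1+ψ₂(Kᵢ−1)) = 0.
Check two-phase: ΣzᵢKᵢ = 1.602 > 1 and Σzᵢ/Kᵢ = 1.068 > 1, so g(0) = 0.602 > 0 and g(1) = -0.068 < 0.
Newton iteration, ψ₂⁰ = 0.5:
  ψ₂ = 0.500: g = 0.1876, g' = -0.529 → ψ₂ = 0.854
  ψ₂ = 0.854: g = 0.0100, g' = -0.510 → ψ₂ = 0.874
Converged at ψ₂ = 0.874.
  1: x = 0.007, y = 0.042
  2: x = 0.116, y = 0.272
  3: x = 0.180, y = 0.337
  4: x = 0.696, y = 0.348

x_2 (drum 2) = 0.116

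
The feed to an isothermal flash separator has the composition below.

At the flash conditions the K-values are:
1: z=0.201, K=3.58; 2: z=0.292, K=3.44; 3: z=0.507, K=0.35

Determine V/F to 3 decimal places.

Rachford–Rice: g(V/F) = Σ zᵢ(Kᵢ−1)/(1+V/F(Kᵢ−1)) = 0.
Feasibility: ΣzᵢKᵢ = 1.902, Σzᵢ/Kᵢ = 1.590 — both > 1, two phases present.
Newton–Raphson from V/F = 0.32:
  V/F = 0.320: g = 0.2681, g' = -1.291 → V/F = 0.528
  V/F = 0.528: g = 0.0295, g' = -1.068 → V/F = 0.555
Converged at V/F = 0.555.

V/F = 0.555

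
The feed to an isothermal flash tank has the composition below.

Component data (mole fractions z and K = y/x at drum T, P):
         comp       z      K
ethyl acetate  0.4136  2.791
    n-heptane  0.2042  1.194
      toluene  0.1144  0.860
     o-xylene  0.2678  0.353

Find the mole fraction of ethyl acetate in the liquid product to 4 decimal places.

x_ethyl acetate = 0.1773

Material balance + equilibrium reduce to Σ zᵢ(Kᵢ−1)/(1+V/F(Kᵢ−1)) = 0.
Check two-phase: ΣzᵢKᵢ = 1.5911 > 1 and Σzᵢ/Kᵢ = 1.2109 > 1, so g(0) = 0.5911 > 0 and g(1) = -0.2109 < 0.
Newton iteration, V/F⁰ = 0.47:
  V/F = 0.4700: g = 0.17238, g' = -0.6316 → V/F = 0.7429
  V/F = 0.7429: g = 0.00096, g' = -0.6686 → V/F = 0.7444
Converged at V/F = 0.7444.
Compositions from xᵢ = zᵢ/(1+V/F(Kᵢ−1)), yᵢ = Kᵢxᵢ:
  ethyl acetate: x = 0.1773, y = 0.4948
  n-heptane: x = 0.1784, y = 0.2130
  toluene: x = 0.1277, y = 0.1098
  o-xylene: x = 0.5166, y = 0.1824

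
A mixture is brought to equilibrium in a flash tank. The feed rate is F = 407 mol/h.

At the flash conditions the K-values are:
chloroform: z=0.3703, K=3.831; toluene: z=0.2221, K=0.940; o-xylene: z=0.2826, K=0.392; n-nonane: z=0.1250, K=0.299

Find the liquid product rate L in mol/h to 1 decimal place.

Material balance + equilibrium reduce to Σ zᵢ(Kᵢ−1)/(1+ψ(Kᵢ−1)) = 0.
Check two-phase: ΣzᵢKᵢ = 1.7755 > 1 and Σzᵢ/Kᵢ = 1.4719 > 1, so g(0) = 0.7755 > 0 and g(1) = -0.4719 < 0.
Newton–Raphson from ψ = 0.46:
  ψ = 0.4600: g = 0.07378, g' = -0.8959 → ψ = 0.5423
  ψ = 0.5423: g = 0.00197, g' = -0.8550 → ψ = 0.5447
Converged at ψ = 0.5447.
Then V = ψ·F = 0.5447·407 = 221.7 mol/h and L = F − V = 185.3 mol/h.

L = 185.3 mol/h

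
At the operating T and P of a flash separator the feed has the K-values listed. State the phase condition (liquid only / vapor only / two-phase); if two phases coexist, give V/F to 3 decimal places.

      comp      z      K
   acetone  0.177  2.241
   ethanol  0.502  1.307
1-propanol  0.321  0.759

ΣzᵢKᵢ = 1.296; Σzᵢ/Kᵢ = 0.886.
Since Σzᵢ/Kᵢ < 1 the mixture is above its dew point — single vapor phase.

vapor only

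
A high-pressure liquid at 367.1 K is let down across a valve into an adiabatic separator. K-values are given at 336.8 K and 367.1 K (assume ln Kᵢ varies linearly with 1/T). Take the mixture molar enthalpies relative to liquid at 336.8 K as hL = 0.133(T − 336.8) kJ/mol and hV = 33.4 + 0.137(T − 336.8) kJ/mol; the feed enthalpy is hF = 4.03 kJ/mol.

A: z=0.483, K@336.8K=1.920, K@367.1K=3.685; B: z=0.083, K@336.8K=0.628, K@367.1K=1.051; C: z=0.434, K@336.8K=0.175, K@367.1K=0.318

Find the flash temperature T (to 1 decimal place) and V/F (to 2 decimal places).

Adiabatic flash: solve Rachford–Rice at each trial T, then check hF = ψ·hV(T) + (1−ψ)·hL(T).
  T = 336.8 K: K = (1.920, 0.628, 0.175), RR gives ψ = 0.078, H_out = 2.612 kJ/mol
  T = 367.1 K: K = (3.685, 1.051, 0.318), RR gives ψ = 0.600, H_out = 24.136 kJ/mol
  T = 352.0 K: K = (2.700, 0.822, 0.239), RR gives ψ = 0.398, H_out = 15.350 kJ/mol
  T = 344.4 K: K = (2.286, 0.721, 0.205), RR gives ψ = 0.266, H_out = 9.915 kJ/mol
  T = 340.6 K: K = (2.097, 0.673, 0.190), RR gives ψ = 0.182, H_out = 6.599 kJ/mol
  T = 338.7 K: K = (2.007, 0.650, 0.182), RR gives ψ = 0.133, H_out = 4.708 kJ/mol
Linear interpolation between T = 336.8 (H_out = 2.612) and T = 338.7 (H_out = 4.708) on hF = 4.03 gives T ≈ 338.1 K, at which ψ = 0.12.

T = 338.1 K, V/F = 0.12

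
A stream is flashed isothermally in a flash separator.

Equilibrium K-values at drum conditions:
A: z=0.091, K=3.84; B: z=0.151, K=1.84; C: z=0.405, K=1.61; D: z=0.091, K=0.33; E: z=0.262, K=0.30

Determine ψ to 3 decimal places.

Rachford–Rice: g(ψ) = Σ zᵢ(Kᵢ−1)/(1+ψ(Kᵢ−1)) = 0.
Feasibility: ΣzᵢKᵢ = 1.388, Σzᵢ/Kᵢ = 1.506 — both > 1, two phases present.
Newton iteration, ψ⁰ = 0.36:
  ψ = 0.360: g = 0.1022, g' = -0.644 → ψ = 0.519
  ψ = 0.519: g = -0.0009, g' = -0.671 → ψ = 0.517
Converged at ψ = 0.517.

ψ = 0.517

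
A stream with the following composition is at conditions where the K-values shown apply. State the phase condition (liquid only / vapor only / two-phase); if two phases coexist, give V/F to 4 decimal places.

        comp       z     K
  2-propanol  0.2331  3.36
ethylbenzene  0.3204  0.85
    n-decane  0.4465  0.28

ΣzᵢKᵢ = 1.1806; Σzᵢ/Kᵢ = 2.0410.
Both exceed 1, so a two-phase solution exists.
Rachford–Rice: g(ψ) = Σ zᵢ(Kᵢ−1)/(1+ψ(Kᵢ−1)) = 0.
Iterate (Newton) starting at ψ = 0.5:
  ψ = 0.5000: g = -0.30192, g' = -0.8467 → ψ = 0.1434
  ψ = 0.1434: g = 0.00339, g' = -1.0201 → ψ = 0.1467
  ψ = 0.1467: g = 0.00001, g' = -1.0132 → ψ = 0.1468
Converged at ψ = 0.1468.

two-phase, V/F = 0.1468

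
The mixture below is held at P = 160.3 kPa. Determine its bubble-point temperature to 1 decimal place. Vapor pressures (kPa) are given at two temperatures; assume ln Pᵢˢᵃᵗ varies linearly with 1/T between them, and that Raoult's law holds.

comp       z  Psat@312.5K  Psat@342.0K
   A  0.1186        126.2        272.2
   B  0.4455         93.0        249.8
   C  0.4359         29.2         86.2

T = 338.0 K

Bubble-point temperature: ΣzᵢPᵢˢᵃᵗ(T) = P. Interpolate ln Pᵢˢᵃᵗ = aᵢ + bᵢ/T.
  T = 312.5 K: ΣzᵢPᵢˢᵃᵗ = 69.13 kPa
  T = 342.0 K: ΣzᵢPᵢˢᵃᵗ = 181.14 kPa
  T = 327.2 K: ΣzᵢPᵢˢᵃᵗ = 114.02 kPa
  T = 334.6 K: ΣzᵢPᵢˢᵃᵗ = 144.41 kPa
  T = 338.3 K: ΣzᵢPᵢˢᵃᵗ = 161.93 kPa
  T = 336.5 K: ΣzᵢPᵢˢᵃᵗ = 153.20 kPa
Interpolating between 336.5 K and 338.3 K gives T ≈ 338.0 K.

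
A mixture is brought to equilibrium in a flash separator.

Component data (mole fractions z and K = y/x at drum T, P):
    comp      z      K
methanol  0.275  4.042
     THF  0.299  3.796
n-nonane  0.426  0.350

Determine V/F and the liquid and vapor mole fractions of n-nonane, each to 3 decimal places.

Material balance + equilibrium reduce to Σ zᵢ(Kᵢ−1)/(1+V/F(Kᵢ−1)) = 0.
Check two-phase: ΣzᵢKᵢ = 2.396 > 1 and Σzᵢ/Kᵢ = 1.364 > 1, so g(0) = 1.396 > 0 and g(1) = -0.364 < 0.
Iterate (Newton) starting at V/F = 0.52:
  V/F = 0.520: g = 0.2464, g' = -1.181 → V/F = 0.729
  V/F = 0.729: g = 0.0092, g' = -1.149 → V/F = 0.737
Converged at V/F = 0.737.
Compositions from xᵢ = zᵢ/(1+V/F(Kᵢ−1)), yᵢ = Kᵢxᵢ:
  methanol: x = 0.085, y = 0.343
  THF: x = 0.098, y = 0.371
  n-nonane: x = 0.817, y = 0.286

V/F = 0.737, x_n-nonane = 0.817, y_n-nonane = 0.286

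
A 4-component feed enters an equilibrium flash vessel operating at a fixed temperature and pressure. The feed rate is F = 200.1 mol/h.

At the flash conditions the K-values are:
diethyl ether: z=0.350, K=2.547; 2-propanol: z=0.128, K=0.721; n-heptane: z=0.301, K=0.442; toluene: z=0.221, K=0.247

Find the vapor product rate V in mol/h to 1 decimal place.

Rachford–Rice: g(V/F) = Σ zᵢ(Kᵢ−1)/(1+V/F(Kᵢ−1)) = 0.
g(0) = ΣzᵢKᵢ − 1 = 0.171 and g(1) = 1 − Σzᵢ/Kᵢ = -0.891, so a root lies in (0, 1).
Newton iteration, V/F⁰ = 0.48:
  V/F = 0.480: g = -0.2205, g' = -0.771 → V/F = 0.194
  V/F = 0.194: g = -0.0046, g' = -0.796 → V/F = 0.188
Converged at V/F = 0.188.
Then V = V/F·F = 0.1883·200.1 = 37.7 mol/h and L = F − V = 162.4 mol/h.

V = 37.7 mol/h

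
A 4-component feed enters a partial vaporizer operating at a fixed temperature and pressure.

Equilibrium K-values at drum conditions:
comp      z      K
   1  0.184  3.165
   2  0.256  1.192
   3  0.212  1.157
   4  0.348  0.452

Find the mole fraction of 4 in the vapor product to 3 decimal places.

y_4 = 0.218

Newton iteration, β⁰ = 0.5:
  β = 0.500: g = 0.0043, g' = -0.409 → β = 0.511
Converged at β = 0.511.
Compositions from xᵢ = zᵢ/(1+β(Kᵢ−1)), yᵢ = Kᵢxᵢ:
  1: x = 0.087, y = 0.277
  2: x = 0.233, y = 0.278
  3: x = 0.196, y = 0.227
  4: x = 0.483, y = 0.218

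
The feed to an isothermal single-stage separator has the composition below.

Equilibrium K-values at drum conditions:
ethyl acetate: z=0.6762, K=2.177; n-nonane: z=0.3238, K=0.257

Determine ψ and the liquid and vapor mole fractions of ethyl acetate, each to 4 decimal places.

ψ = 0.6350, x_ethyl acetate = 0.3870, y_ethyl acetate = 0.8425

Rachford–Rice: g(ψ) = Σ zᵢ(Kᵢ−1)/(1+ψ(Kᵢ−1)) = 0.
g(0) = ΣzᵢKᵢ − 1 = 0.5553 and g(1) = 1 − Σzᵢ/Kᵢ = -0.5705, so a root lies in (0, 1).
Binary case is linear: z₁(K₁−1)(1+ψ(K₂−1)) + z₂(K₂−1)(1+ψ(K₁−1)) = 0
⇒ ψ = [z₁(K₁−1)+z₂(K₂−1)] / [−(K₁−1)(K₂−1)] = 0.55530/0.87451 = 0.6350
Compositions from xᵢ = zᵢ/(1+ψ(Kᵢ−1)), yᵢ = Kᵢxᵢ:
  ethyl acetate: x = 0.3870, y = 0.8425
  n-nonane: x = 0.6130, y = 0.1575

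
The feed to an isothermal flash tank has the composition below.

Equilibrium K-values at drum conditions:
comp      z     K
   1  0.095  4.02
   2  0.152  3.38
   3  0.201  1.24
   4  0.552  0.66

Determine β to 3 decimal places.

β = 0.771

Rachford–Rice: g(β) = Σ zᵢ(Kᵢ−1)/(1+β(Kᵢ−1)) = 0.
g(0) = ΣzᵢKᵢ − 1 = 0.509 and g(1) = 1 − Σzᵢ/Kᵢ = -0.067, so a root lies in (0, 1).
Newton iteration, β⁰ = 0.65:
  β = 0.650: g = 0.0397, g' = -0.345 → β = 0.765
  β = 0.765: g = 0.0021, g' = -0.312 → β = 0.771
Converged at β = 0.771.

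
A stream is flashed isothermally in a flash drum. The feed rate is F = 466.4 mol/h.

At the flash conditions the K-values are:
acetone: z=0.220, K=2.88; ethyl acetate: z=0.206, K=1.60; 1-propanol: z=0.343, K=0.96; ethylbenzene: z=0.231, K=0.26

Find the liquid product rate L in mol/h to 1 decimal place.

L = 214.7 mol/h

Material balance + equilibrium reduce to Σ zᵢ(Kᵢ−1)/(1+ψ(Kᵢ−1)) = 0.
g(0) = ΣzᵢKᵢ − 1 = 0.353 and g(1) = 1 − Σzᵢ/Kᵢ = -0.451, so a root lies in (0, 1).
Iterate (Newton) starting at ψ = 0.5:
  ψ = 0.500: g = 0.0229, g' = -0.570 → ψ = 0.540
Converged at ψ = 0.540.
Then V = ψ·F = 0.5398·466.4 = 251.7 mol/h and L = F − V = 214.7 mol/h.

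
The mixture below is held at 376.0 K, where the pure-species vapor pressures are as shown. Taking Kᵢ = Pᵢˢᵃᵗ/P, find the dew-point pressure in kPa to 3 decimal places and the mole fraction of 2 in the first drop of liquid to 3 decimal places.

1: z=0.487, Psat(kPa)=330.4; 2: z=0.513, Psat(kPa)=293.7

Pdew = 310.496 kPa, x_2 = 0.542

At the dew point ψ → 1, so Σzᵢ/Kᵢ = 1 with Kᵢ = Pᵢˢᵃᵗ/P ⇒ 1/P = Σzᵢ/Pᵢˢᵃᵗ.
1/P = 0.487/330.4 + 0.513/293.7 = 0.003221 ⇒ P = 310.496 kPa
xᵢ = zᵢP/Pᵢˢᵃᵗ ⇒ x_2 = 0.513·310.496/293.7 = 0.542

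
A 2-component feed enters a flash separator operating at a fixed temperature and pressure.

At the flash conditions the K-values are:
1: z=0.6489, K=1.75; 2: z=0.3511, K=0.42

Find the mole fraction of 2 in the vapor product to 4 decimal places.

y_2 = 0.2368

Material balance + equilibrium reduce to Σ zᵢ(Kᵢ−1)/(1+ψ(Kᵢ−1)) = 0.
Feasibility: ΣzᵢKᵢ = 1.2830, Σzᵢ/Kᵢ = 1.2068 — both > 1, two phases present.
Binary case is linear: z₁(K₁−1)(1+ψ(K₂−1)) + z₂(K₂−1)(1+ψ(K₁−1)) = 0
⇒ ψ = [z₁(K₁−1)+z₂(K₂−1)] / [−(K₁−1)(K₂−1)] = 0.28304/0.43500 = 0.6507
Compositions from xᵢ = zᵢ/(1+ψ(Kᵢ−1)), yᵢ = Kᵢxᵢ:
  1: x = 0.4361, y = 0.7632
  2: x = 0.5639, y = 0.2368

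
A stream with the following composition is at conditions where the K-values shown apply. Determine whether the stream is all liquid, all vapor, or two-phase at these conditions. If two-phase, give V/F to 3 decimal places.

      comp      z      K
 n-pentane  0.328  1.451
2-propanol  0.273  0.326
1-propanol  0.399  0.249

ΣzᵢKᵢ = 0.664; Σzᵢ/Kᵢ = 2.666.
Since ΣzᵢKᵢ < 1 the mixture is below its bubble point — single liquid phase.

all liquid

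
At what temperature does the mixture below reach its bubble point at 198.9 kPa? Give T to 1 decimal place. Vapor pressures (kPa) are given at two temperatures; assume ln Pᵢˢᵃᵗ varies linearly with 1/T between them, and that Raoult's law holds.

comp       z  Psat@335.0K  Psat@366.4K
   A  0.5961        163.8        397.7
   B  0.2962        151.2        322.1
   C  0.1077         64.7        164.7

T = 344.9 K

Bubble-point temperature: ΣzᵢPᵢˢᵃᵗ(T) = P. Interpolate ln Pᵢˢᵃᵗ = aᵢ + bᵢ/T.
  T = 335.0 K: ΣzᵢPᵢˢᵃᵗ = 149.39 kPa
  T = 366.4 K: ΣzᵢPᵢˢᵃᵗ = 350.21 kPa
  T = 350.7 K: ΣzᵢPᵢˢᵃᵗ = 233.03 kPa
  T = 342.9 K: ΣzᵢPᵢˢᵃᵗ = 187.78 kPa
  T = 346.8 K: ΣzᵢPᵢˢᵃᵗ = 209.43 kPa
  T = 344.9 K: ΣzᵢPᵢˢᵃᵗ = 198.65 kPa
Interpolating between 344.9 K and 346.8 K gives T ≈ 344.9 K.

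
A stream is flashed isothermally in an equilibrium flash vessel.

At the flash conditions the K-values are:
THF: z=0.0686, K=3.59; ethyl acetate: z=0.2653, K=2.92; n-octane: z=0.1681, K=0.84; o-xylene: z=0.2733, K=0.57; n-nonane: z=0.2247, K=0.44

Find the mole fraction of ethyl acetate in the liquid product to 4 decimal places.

Material balance + equilibrium reduce to Σ zᵢ(Kᵢ−1)/(1+ψ(Kᵢ−1)) = 0.
Feasibility: ΣzᵢKᵢ = 1.4168, Σzᵢ/Kᵢ = 1.3002 — both > 1, two phases present.
Newton iteration, ψ⁰ = 0.61:
  ψ = 0.6100: g = -0.07675, g' = -0.5373 → ψ = 0.4671
  ψ = 0.4671: g = 0.00238, g' = -0.5794 → ψ = 0.4713
Converged at ψ = 0.4713.
Compositions from xᵢ = zᵢ/(1+ψ(Kᵢ−1)), yᵢ = Kᵢxᵢ:
  THF: x = 0.0309, y = 0.1109
  ethyl acetate: x = 0.1393, y = 0.4067
  n-octane: x = 0.1818, y = 0.1527
  o-xylene: x = 0.3428, y = 0.1954
  n-nonane: x = 0.3053, y = 0.1343

x_ethyl acetate = 0.1393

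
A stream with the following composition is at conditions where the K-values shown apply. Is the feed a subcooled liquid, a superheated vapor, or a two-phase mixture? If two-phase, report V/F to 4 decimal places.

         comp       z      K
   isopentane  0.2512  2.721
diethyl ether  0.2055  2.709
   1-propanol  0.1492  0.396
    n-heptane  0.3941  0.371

ΣzᵢKᵢ = 1.4455; Σzᵢ/Kᵢ = 1.6072.
Both exceed 1, so a two-phase solution exists.
Let ψ = V/F and solve Σ zᵢ(Kᵢ−1)/(1+ψ(Kᵢ−1)) = 0.
Iterate (Newton) starting at ψ = 0.52:
  ψ = 0.5200: g = -0.08566, g' = -0.8355 → ψ = 0.4175
  ψ = 0.4175: g = -0.00012, g' = -0.8404 → ψ = 0.4173
Converged at ψ = 0.4173.

two-phase, V/F = 0.4173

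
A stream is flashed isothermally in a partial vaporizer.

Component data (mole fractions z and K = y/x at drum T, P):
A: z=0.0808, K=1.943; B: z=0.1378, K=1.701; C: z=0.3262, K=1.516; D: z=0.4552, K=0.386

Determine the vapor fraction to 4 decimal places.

ψ = 0.1565

Newton iteration, ψ⁰ = 0.32:
  ψ = 0.3200: g = -0.06594, g' = -0.4173 → ψ = 0.1620
  ψ = 0.1620: g = -0.00219, g' = -0.3943 → ψ = 0.1565
Converged at ψ = 0.1565.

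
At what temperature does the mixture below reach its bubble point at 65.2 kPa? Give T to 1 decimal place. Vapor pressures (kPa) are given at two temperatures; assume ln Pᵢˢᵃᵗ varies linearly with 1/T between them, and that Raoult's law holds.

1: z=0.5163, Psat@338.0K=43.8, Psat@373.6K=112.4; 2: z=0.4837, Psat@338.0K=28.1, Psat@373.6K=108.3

Bubble-point temperature: ΣzᵢPᵢˢᵃᵗ(T) = P. Interpolate ln Pᵢˢᵃᵗ = aᵢ + bᵢ/T.
  T = 338.0 K: ΣzᵢPᵢˢᵃᵗ = 36.21 kPa
  T = 373.6 K: ΣzᵢPᵢˢᵃᵗ = 110.42 kPa
  T = 355.8 K: ΣzᵢPᵢˢᵃᵗ = 64.69 kPa
  T = 364.7 K: ΣzᵢPᵢˢᵃᵗ = 84.97 kPa
  T = 360.2 K: ΣzᵢPᵢˢᵃᵗ = 74.13 kPa
  T = 358.0 K: ΣzᵢPᵢˢᵃᵗ = 69.27 kPa
  T = 356.9 K: ΣzᵢPᵢˢᵃᵗ = 66.95 kPa
  T = 356.4 K: ΣzᵢPᵢˢᵃᵗ = 65.91 kPa
Interpolating between 355.8 K and 356.4 K gives T ≈ 356.1 K.

T = 356.1 K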